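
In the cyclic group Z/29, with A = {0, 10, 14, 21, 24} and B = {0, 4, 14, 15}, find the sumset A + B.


Work in Z/29Z: reduce every sum a + b modulo 29.
Enumerate all 20 pairs:
a = 0: 0+0=0, 0+4=4, 0+14=14, 0+15=15
a = 10: 10+0=10, 10+4=14, 10+14=24, 10+15=25
a = 14: 14+0=14, 14+4=18, 14+14=28, 14+15=0
a = 21: 21+0=21, 21+4=25, 21+14=6, 21+15=7
a = 24: 24+0=24, 24+4=28, 24+14=9, 24+15=10
Distinct residues collected: {0, 4, 6, 7, 9, 10, 14, 15, 18, 21, 24, 25, 28}
|A + B| = 13 (out of 29 total residues).

A + B = {0, 4, 6, 7, 9, 10, 14, 15, 18, 21, 24, 25, 28}


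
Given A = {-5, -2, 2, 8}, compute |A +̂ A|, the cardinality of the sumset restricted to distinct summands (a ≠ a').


Restricted sumset: A +̂ A = {a + a' : a ∈ A, a' ∈ A, a ≠ a'}.
Equivalently, take A + A and drop any sum 2a that is achievable ONLY as a + a for a ∈ A (i.e. sums representable only with equal summands).
Enumerate pairs (a, a') with a < a' (symmetric, so each unordered pair gives one sum; this covers all a ≠ a'):
  -5 + -2 = -7
  -5 + 2 = -3
  -5 + 8 = 3
  -2 + 2 = 0
  -2 + 8 = 6
  2 + 8 = 10
Collected distinct sums: {-7, -3, 0, 3, 6, 10}
|A +̂ A| = 6
(Reference bound: |A +̂ A| ≥ 2|A| - 3 for |A| ≥ 2, with |A| = 4 giving ≥ 5.)

|A +̂ A| = 6


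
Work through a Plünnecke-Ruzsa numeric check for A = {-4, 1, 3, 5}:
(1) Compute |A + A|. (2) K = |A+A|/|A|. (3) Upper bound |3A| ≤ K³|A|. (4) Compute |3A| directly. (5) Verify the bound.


|A| = 4.
Step 1: Compute A + A by enumerating all 16 pairs.
A + A = {-8, -3, -1, 1, 2, 4, 6, 8, 10}, so |A + A| = 9.
Step 2: Doubling constant K = |A + A|/|A| = 9/4 = 9/4 ≈ 2.2500.
Step 3: Plünnecke-Ruzsa gives |3A| ≤ K³·|A| = (2.2500)³ · 4 ≈ 45.5625.
Step 4: Compute 3A = A + A + A directly by enumerating all triples (a,b,c) ∈ A³; |3A| = 16.
Step 5: Check 16 ≤ 45.5625? Yes ✓.

K = 9/4, Plünnecke-Ruzsa bound K³|A| ≈ 45.5625, |3A| = 16, inequality holds.


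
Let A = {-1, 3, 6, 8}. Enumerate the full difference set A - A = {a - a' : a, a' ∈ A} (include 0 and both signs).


A - A = {a - a' : a, a' ∈ A}.
Compute a - a' for each ordered pair (a, a'):
a = -1: -1--1=0, -1-3=-4, -1-6=-7, -1-8=-9
a = 3: 3--1=4, 3-3=0, 3-6=-3, 3-8=-5
a = 6: 6--1=7, 6-3=3, 6-6=0, 6-8=-2
a = 8: 8--1=9, 8-3=5, 8-6=2, 8-8=0
Collecting distinct values (and noting 0 appears from a-a):
A - A = {-9, -7, -5, -4, -3, -2, 0, 2, 3, 4, 5, 7, 9}
|A - A| = 13

A - A = {-9, -7, -5, -4, -3, -2, 0, 2, 3, 4, 5, 7, 9}


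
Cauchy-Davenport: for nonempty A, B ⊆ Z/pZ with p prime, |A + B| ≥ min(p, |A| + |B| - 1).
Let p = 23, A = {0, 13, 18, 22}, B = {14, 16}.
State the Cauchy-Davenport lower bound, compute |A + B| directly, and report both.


Cauchy-Davenport: |A + B| ≥ min(p, |A| + |B| - 1) for A, B nonempty in Z/pZ.
|A| = 4, |B| = 2, p = 23.
CD lower bound = min(23, 4 + 2 - 1) = min(23, 5) = 5.
Compute A + B mod 23 directly:
a = 0: 0+14=14, 0+16=16
a = 13: 13+14=4, 13+16=6
a = 18: 18+14=9, 18+16=11
a = 22: 22+14=13, 22+16=15
A + B = {4, 6, 9, 11, 13, 14, 15, 16}, so |A + B| = 8.
Verify: 8 ≥ 5? Yes ✓.

CD lower bound = 5, actual |A + B| = 8.


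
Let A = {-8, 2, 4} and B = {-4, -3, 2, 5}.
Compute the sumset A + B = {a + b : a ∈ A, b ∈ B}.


A + B = {a + b : a ∈ A, b ∈ B}.
Enumerate all |A|·|B| = 3·4 = 12 pairs (a, b) and collect distinct sums.
a = -8: -8+-4=-12, -8+-3=-11, -8+2=-6, -8+5=-3
a = 2: 2+-4=-2, 2+-3=-1, 2+2=4, 2+5=7
a = 4: 4+-4=0, 4+-3=1, 4+2=6, 4+5=9
Collecting distinct sums: A + B = {-12, -11, -6, -3, -2, -1, 0, 1, 4, 6, 7, 9}
|A + B| = 12

A + B = {-12, -11, -6, -3, -2, -1, 0, 1, 4, 6, 7, 9}


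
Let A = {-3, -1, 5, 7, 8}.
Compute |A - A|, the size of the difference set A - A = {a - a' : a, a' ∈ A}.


A - A = {a - a' : a, a' ∈ A}; |A| = 5.
Bounds: 2|A|-1 ≤ |A - A| ≤ |A|² - |A| + 1, i.e. 9 ≤ |A - A| ≤ 21.
Note: 0 ∈ A - A always (from a - a). The set is symmetric: if d ∈ A - A then -d ∈ A - A.
Enumerate nonzero differences d = a - a' with a > a' (then include -d):
Positive differences: {1, 2, 3, 6, 8, 9, 10, 11}
Full difference set: {0} ∪ (positive diffs) ∪ (negative diffs).
|A - A| = 1 + 2·8 = 17 (matches direct enumeration: 17).

|A - A| = 17


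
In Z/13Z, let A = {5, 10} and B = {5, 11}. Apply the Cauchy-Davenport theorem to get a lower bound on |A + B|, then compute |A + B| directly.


Cauchy-Davenport: |A + B| ≥ min(p, |A| + |B| - 1) for A, B nonempty in Z/pZ.
|A| = 2, |B| = 2, p = 13.
CD lower bound = min(13, 2 + 2 - 1) = min(13, 3) = 3.
Compute A + B mod 13 directly:
a = 5: 5+5=10, 5+11=3
a = 10: 10+5=2, 10+11=8
A + B = {2, 3, 8, 10}, so |A + B| = 4.
Verify: 4 ≥ 3? Yes ✓.

CD lower bound = 3, actual |A + B| = 4.


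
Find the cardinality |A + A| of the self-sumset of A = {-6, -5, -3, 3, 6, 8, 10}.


A + A = {a + a' : a, a' ∈ A}; |A| = 7.
General bounds: 2|A| - 1 ≤ |A + A| ≤ |A|(|A|+1)/2, i.e. 13 ≤ |A + A| ≤ 28.
Lower bound 2|A|-1 is attained iff A is an arithmetic progression.
Enumerate sums a + a' for a ≤ a' (symmetric, so this suffices):
a = -6: -6+-6=-12, -6+-5=-11, -6+-3=-9, -6+3=-3, -6+6=0, -6+8=2, -6+10=4
a = -5: -5+-5=-10, -5+-3=-8, -5+3=-2, -5+6=1, -5+8=3, -5+10=5
a = -3: -3+-3=-6, -3+3=0, -3+6=3, -3+8=5, -3+10=7
a = 3: 3+3=6, 3+6=9, 3+8=11, 3+10=13
a = 6: 6+6=12, 6+8=14, 6+10=16
a = 8: 8+8=16, 8+10=18
a = 10: 10+10=20
Distinct sums: {-12, -11, -10, -9, -8, -6, -3, -2, 0, 1, 2, 3, 4, 5, 6, 7, 9, 11, 12, 13, 14, 16, 18, 20}
|A + A| = 24

|A + A| = 24


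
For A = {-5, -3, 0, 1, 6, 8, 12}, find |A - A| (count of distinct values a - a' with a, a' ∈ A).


A - A = {a - a' : a, a' ∈ A}; |A| = 7.
Bounds: 2|A|-1 ≤ |A - A| ≤ |A|² - |A| + 1, i.e. 13 ≤ |A - A| ≤ 43.
Note: 0 ∈ A - A always (from a - a). The set is symmetric: if d ∈ A - A then -d ∈ A - A.
Enumerate nonzero differences d = a - a' with a > a' (then include -d):
Positive differences: {1, 2, 3, 4, 5, 6, 7, 8, 9, 11, 12, 13, 15, 17}
Full difference set: {0} ∪ (positive diffs) ∪ (negative diffs).
|A - A| = 1 + 2·14 = 29 (matches direct enumeration: 29).

|A - A| = 29


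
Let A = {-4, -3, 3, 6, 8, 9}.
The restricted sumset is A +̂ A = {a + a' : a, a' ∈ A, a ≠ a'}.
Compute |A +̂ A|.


Restricted sumset: A +̂ A = {a + a' : a ∈ A, a' ∈ A, a ≠ a'}.
Equivalently, take A + A and drop any sum 2a that is achievable ONLY as a + a for a ∈ A (i.e. sums representable only with equal summands).
Enumerate pairs (a, a') with a < a' (symmetric, so each unordered pair gives one sum; this covers all a ≠ a'):
  -4 + -3 = -7
  -4 + 3 = -1
  -4 + 6 = 2
  -4 + 8 = 4
  -4 + 9 = 5
  -3 + 3 = 0
  -3 + 6 = 3
  -3 + 8 = 5
  -3 + 9 = 6
  3 + 6 = 9
  3 + 8 = 11
  3 + 9 = 12
  6 + 8 = 14
  6 + 9 = 15
  8 + 9 = 17
Collected distinct sums: {-7, -1, 0, 2, 3, 4, 5, 6, 9, 11, 12, 14, 15, 17}
|A +̂ A| = 14
(Reference bound: |A +̂ A| ≥ 2|A| - 3 for |A| ≥ 2, with |A| = 6 giving ≥ 9.)

|A +̂ A| = 14


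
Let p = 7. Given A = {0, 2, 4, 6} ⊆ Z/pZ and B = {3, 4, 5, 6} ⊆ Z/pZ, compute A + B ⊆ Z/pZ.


Work in Z/7Z: reduce every sum a + b modulo 7.
Enumerate all 16 pairs:
a = 0: 0+3=3, 0+4=4, 0+5=5, 0+6=6
a = 2: 2+3=5, 2+4=6, 2+5=0, 2+6=1
a = 4: 4+3=0, 4+4=1, 4+5=2, 4+6=3
a = 6: 6+3=2, 6+4=3, 6+5=4, 6+6=5
Distinct residues collected: {0, 1, 2, 3, 4, 5, 6}
|A + B| = 7 (out of 7 total residues).

A + B = {0, 1, 2, 3, 4, 5, 6}


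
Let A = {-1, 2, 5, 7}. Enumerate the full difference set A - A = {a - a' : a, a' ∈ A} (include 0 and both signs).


A - A = {a - a' : a, a' ∈ A}.
Compute a - a' for each ordered pair (a, a'):
a = -1: -1--1=0, -1-2=-3, -1-5=-6, -1-7=-8
a = 2: 2--1=3, 2-2=0, 2-5=-3, 2-7=-5
a = 5: 5--1=6, 5-2=3, 5-5=0, 5-7=-2
a = 7: 7--1=8, 7-2=5, 7-5=2, 7-7=0
Collecting distinct values (and noting 0 appears from a-a):
A - A = {-8, -6, -5, -3, -2, 0, 2, 3, 5, 6, 8}
|A - A| = 11

A - A = {-8, -6, -5, -3, -2, 0, 2, 3, 5, 6, 8}


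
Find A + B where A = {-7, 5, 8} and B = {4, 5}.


A + B = {a + b : a ∈ A, b ∈ B}.
Enumerate all |A|·|B| = 3·2 = 6 pairs (a, b) and collect distinct sums.
a = -7: -7+4=-3, -7+5=-2
a = 5: 5+4=9, 5+5=10
a = 8: 8+4=12, 8+5=13
Collecting distinct sums: A + B = {-3, -2, 9, 10, 12, 13}
|A + B| = 6

A + B = {-3, -2, 9, 10, 12, 13}


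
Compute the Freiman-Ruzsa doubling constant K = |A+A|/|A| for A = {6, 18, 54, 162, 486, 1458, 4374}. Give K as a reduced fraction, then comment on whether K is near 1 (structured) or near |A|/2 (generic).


|A| = 7.
Compute A + A by enumerating all 49 pairs.
A + A = {12, 24, 36, 60, 72, 108, 168, 180, 216, 324, 492, 504, 540, 648, 972, 1464, 1476, 1512, 1620, 1944, 2916, 4380, 4392, 4428, 4536, 4860, 5832, 8748}, so |A + A| = 28.
K = |A + A| / |A| = 28/7 = 4/1 ≈ 4.0000.
Reference: AP of size 7 gives K = 13/7 ≈ 1.8571; a fully generic set of size 7 gives K ≈ 4.0000.

|A| = 7, |A + A| = 28, K = 28/7 = 4/1.


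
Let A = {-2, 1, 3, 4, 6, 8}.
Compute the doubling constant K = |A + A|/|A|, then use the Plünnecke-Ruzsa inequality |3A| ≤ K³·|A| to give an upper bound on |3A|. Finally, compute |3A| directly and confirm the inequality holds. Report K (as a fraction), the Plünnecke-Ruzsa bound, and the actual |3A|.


|A| = 6.
Step 1: Compute A + A by enumerating all 36 pairs.
A + A = {-4, -1, 1, 2, 4, 5, 6, 7, 8, 9, 10, 11, 12, 14, 16}, so |A + A| = 15.
Step 2: Doubling constant K = |A + A|/|A| = 15/6 = 15/6 ≈ 2.5000.
Step 3: Plünnecke-Ruzsa gives |3A| ≤ K³·|A| = (2.5000)³ · 6 ≈ 93.7500.
Step 4: Compute 3A = A + A + A directly by enumerating all triples (a,b,c) ∈ A³; |3A| = 25.
Step 5: Check 25 ≤ 93.7500? Yes ✓.

K = 15/6, Plünnecke-Ruzsa bound K³|A| ≈ 93.7500, |3A| = 25, inequality holds.


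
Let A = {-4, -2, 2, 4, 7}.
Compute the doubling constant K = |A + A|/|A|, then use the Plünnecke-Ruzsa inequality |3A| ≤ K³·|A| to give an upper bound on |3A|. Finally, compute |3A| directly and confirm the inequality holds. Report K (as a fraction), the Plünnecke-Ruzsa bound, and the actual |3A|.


|A| = 5.
Step 1: Compute A + A by enumerating all 25 pairs.
A + A = {-8, -6, -4, -2, 0, 2, 3, 4, 5, 6, 8, 9, 11, 14}, so |A + A| = 14.
Step 2: Doubling constant K = |A + A|/|A| = 14/5 = 14/5 ≈ 2.8000.
Step 3: Plünnecke-Ruzsa gives |3A| ≤ K³·|A| = (2.8000)³ · 5 ≈ 109.7600.
Step 4: Compute 3A = A + A + A directly by enumerating all triples (a,b,c) ∈ A³; |3A| = 25.
Step 5: Check 25 ≤ 109.7600? Yes ✓.

K = 14/5, Plünnecke-Ruzsa bound K³|A| ≈ 109.7600, |3A| = 25, inequality holds.


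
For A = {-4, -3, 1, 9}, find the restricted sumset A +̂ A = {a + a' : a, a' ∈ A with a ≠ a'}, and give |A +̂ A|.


Restricted sumset: A +̂ A = {a + a' : a ∈ A, a' ∈ A, a ≠ a'}.
Equivalently, take A + A and drop any sum 2a that is achievable ONLY as a + a for a ∈ A (i.e. sums representable only with equal summands).
Enumerate pairs (a, a') with a < a' (symmetric, so each unordered pair gives one sum; this covers all a ≠ a'):
  -4 + -3 = -7
  -4 + 1 = -3
  -4 + 9 = 5
  -3 + 1 = -2
  -3 + 9 = 6
  1 + 9 = 10
Collected distinct sums: {-7, -3, -2, 5, 6, 10}
|A +̂ A| = 6
(Reference bound: |A +̂ A| ≥ 2|A| - 3 for |A| ≥ 2, with |A| = 4 giving ≥ 5.)

|A +̂ A| = 6


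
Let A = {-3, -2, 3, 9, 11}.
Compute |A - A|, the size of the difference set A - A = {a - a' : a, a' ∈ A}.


A - A = {a - a' : a, a' ∈ A}; |A| = 5.
Bounds: 2|A|-1 ≤ |A - A| ≤ |A|² - |A| + 1, i.e. 9 ≤ |A - A| ≤ 21.
Note: 0 ∈ A - A always (from a - a). The set is symmetric: if d ∈ A - A then -d ∈ A - A.
Enumerate nonzero differences d = a - a' with a > a' (then include -d):
Positive differences: {1, 2, 5, 6, 8, 11, 12, 13, 14}
Full difference set: {0} ∪ (positive diffs) ∪ (negative diffs).
|A - A| = 1 + 2·9 = 19 (matches direct enumeration: 19).

|A - A| = 19


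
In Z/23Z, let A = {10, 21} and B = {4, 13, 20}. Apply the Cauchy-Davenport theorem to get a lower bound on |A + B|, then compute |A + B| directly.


Cauchy-Davenport: |A + B| ≥ min(p, |A| + |B| - 1) for A, B nonempty in Z/pZ.
|A| = 2, |B| = 3, p = 23.
CD lower bound = min(23, 2 + 3 - 1) = min(23, 4) = 4.
Compute A + B mod 23 directly:
a = 10: 10+4=14, 10+13=0, 10+20=7
a = 21: 21+4=2, 21+13=11, 21+20=18
A + B = {0, 2, 7, 11, 14, 18}, so |A + B| = 6.
Verify: 6 ≥ 4? Yes ✓.

CD lower bound = 4, actual |A + B| = 6.


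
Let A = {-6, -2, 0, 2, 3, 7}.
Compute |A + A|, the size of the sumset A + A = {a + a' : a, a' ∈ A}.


A + A = {a + a' : a, a' ∈ A}; |A| = 6.
General bounds: 2|A| - 1 ≤ |A + A| ≤ |A|(|A|+1)/2, i.e. 11 ≤ |A + A| ≤ 21.
Lower bound 2|A|-1 is attained iff A is an arithmetic progression.
Enumerate sums a + a' for a ≤ a' (symmetric, so this suffices):
a = -6: -6+-6=-12, -6+-2=-8, -6+0=-6, -6+2=-4, -6+3=-3, -6+7=1
a = -2: -2+-2=-4, -2+0=-2, -2+2=0, -2+3=1, -2+7=5
a = 0: 0+0=0, 0+2=2, 0+3=3, 0+7=7
a = 2: 2+2=4, 2+3=5, 2+7=9
a = 3: 3+3=6, 3+7=10
a = 7: 7+7=14
Distinct sums: {-12, -8, -6, -4, -3, -2, 0, 1, 2, 3, 4, 5, 6, 7, 9, 10, 14}
|A + A| = 17

|A + A| = 17


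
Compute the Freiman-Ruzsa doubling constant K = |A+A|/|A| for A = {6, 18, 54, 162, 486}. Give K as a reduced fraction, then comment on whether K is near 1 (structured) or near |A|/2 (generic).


|A| = 5.
Compute A + A by enumerating all 25 pairs.
A + A = {12, 24, 36, 60, 72, 108, 168, 180, 216, 324, 492, 504, 540, 648, 972}, so |A + A| = 15.
K = |A + A| / |A| = 15/5 = 3/1 ≈ 3.0000.
Reference: AP of size 5 gives K = 9/5 ≈ 1.8000; a fully generic set of size 5 gives K ≈ 3.0000.

|A| = 5, |A + A| = 15, K = 15/5 = 3/1.


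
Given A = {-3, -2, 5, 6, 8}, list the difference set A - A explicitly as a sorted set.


A - A = {a - a' : a, a' ∈ A}.
Compute a - a' for each ordered pair (a, a'):
a = -3: -3--3=0, -3--2=-1, -3-5=-8, -3-6=-9, -3-8=-11
a = -2: -2--3=1, -2--2=0, -2-5=-7, -2-6=-8, -2-8=-10
a = 5: 5--3=8, 5--2=7, 5-5=0, 5-6=-1, 5-8=-3
a = 6: 6--3=9, 6--2=8, 6-5=1, 6-6=0, 6-8=-2
a = 8: 8--3=11, 8--2=10, 8-5=3, 8-6=2, 8-8=0
Collecting distinct values (and noting 0 appears from a-a):
A - A = {-11, -10, -9, -8, -7, -3, -2, -1, 0, 1, 2, 3, 7, 8, 9, 10, 11}
|A - A| = 17

A - A = {-11, -10, -9, -8, -7, -3, -2, -1, 0, 1, 2, 3, 7, 8, 9, 10, 11}


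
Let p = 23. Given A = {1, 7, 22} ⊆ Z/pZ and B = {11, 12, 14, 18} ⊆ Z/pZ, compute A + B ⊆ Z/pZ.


Work in Z/23Z: reduce every sum a + b modulo 23.
Enumerate all 12 pairs:
a = 1: 1+11=12, 1+12=13, 1+14=15, 1+18=19
a = 7: 7+11=18, 7+12=19, 7+14=21, 7+18=2
a = 22: 22+11=10, 22+12=11, 22+14=13, 22+18=17
Distinct residues collected: {2, 10, 11, 12, 13, 15, 17, 18, 19, 21}
|A + B| = 10 (out of 23 total residues).

A + B = {2, 10, 11, 12, 13, 15, 17, 18, 19, 21}


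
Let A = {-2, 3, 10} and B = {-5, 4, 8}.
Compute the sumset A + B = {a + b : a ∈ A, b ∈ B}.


A + B = {a + b : a ∈ A, b ∈ B}.
Enumerate all |A|·|B| = 3·3 = 9 pairs (a, b) and collect distinct sums.
a = -2: -2+-5=-7, -2+4=2, -2+8=6
a = 3: 3+-5=-2, 3+4=7, 3+8=11
a = 10: 10+-5=5, 10+4=14, 10+8=18
Collecting distinct sums: A + B = {-7, -2, 2, 5, 6, 7, 11, 14, 18}
|A + B| = 9

A + B = {-7, -2, 2, 5, 6, 7, 11, 14, 18}


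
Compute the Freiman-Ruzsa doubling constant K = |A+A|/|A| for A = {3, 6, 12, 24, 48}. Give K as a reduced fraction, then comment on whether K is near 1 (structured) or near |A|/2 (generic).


|A| = 5.
Compute A + A by enumerating all 25 pairs.
A + A = {6, 9, 12, 15, 18, 24, 27, 30, 36, 48, 51, 54, 60, 72, 96}, so |A + A| = 15.
K = |A + A| / |A| = 15/5 = 3/1 ≈ 3.0000.
Reference: AP of size 5 gives K = 9/5 ≈ 1.8000; a fully generic set of size 5 gives K ≈ 3.0000.

|A| = 5, |A + A| = 15, K = 15/5 = 3/1.


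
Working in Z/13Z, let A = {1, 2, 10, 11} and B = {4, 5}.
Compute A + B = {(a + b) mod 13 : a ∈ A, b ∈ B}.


Work in Z/13Z: reduce every sum a + b modulo 13.
Enumerate all 8 pairs:
a = 1: 1+4=5, 1+5=6
a = 2: 2+4=6, 2+5=7
a = 10: 10+4=1, 10+5=2
a = 11: 11+4=2, 11+5=3
Distinct residues collected: {1, 2, 3, 5, 6, 7}
|A + B| = 6 (out of 13 total residues).

A + B = {1, 2, 3, 5, 6, 7}


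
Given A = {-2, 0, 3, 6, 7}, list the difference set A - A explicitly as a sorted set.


A - A = {a - a' : a, a' ∈ A}.
Compute a - a' for each ordered pair (a, a'):
a = -2: -2--2=0, -2-0=-2, -2-3=-5, -2-6=-8, -2-7=-9
a = 0: 0--2=2, 0-0=0, 0-3=-3, 0-6=-6, 0-7=-7
a = 3: 3--2=5, 3-0=3, 3-3=0, 3-6=-3, 3-7=-4
a = 6: 6--2=8, 6-0=6, 6-3=3, 6-6=0, 6-7=-1
a = 7: 7--2=9, 7-0=7, 7-3=4, 7-6=1, 7-7=0
Collecting distinct values (and noting 0 appears from a-a):
A - A = {-9, -8, -7, -6, -5, -4, -3, -2, -1, 0, 1, 2, 3, 4, 5, 6, 7, 8, 9}
|A - A| = 19

A - A = {-9, -8, -7, -6, -5, -4, -3, -2, -1, 0, 1, 2, 3, 4, 5, 6, 7, 8, 9}


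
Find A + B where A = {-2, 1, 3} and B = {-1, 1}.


A + B = {a + b : a ∈ A, b ∈ B}.
Enumerate all |A|·|B| = 3·2 = 6 pairs (a, b) and collect distinct sums.
a = -2: -2+-1=-3, -2+1=-1
a = 1: 1+-1=0, 1+1=2
a = 3: 3+-1=2, 3+1=4
Collecting distinct sums: A + B = {-3, -1, 0, 2, 4}
|A + B| = 5

A + B = {-3, -1, 0, 2, 4}


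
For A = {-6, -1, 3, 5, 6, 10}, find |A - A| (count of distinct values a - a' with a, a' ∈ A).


A - A = {a - a' : a, a' ∈ A}; |A| = 6.
Bounds: 2|A|-1 ≤ |A - A| ≤ |A|² - |A| + 1, i.e. 11 ≤ |A - A| ≤ 31.
Note: 0 ∈ A - A always (from a - a). The set is symmetric: if d ∈ A - A then -d ∈ A - A.
Enumerate nonzero differences d = a - a' with a > a' (then include -d):
Positive differences: {1, 2, 3, 4, 5, 6, 7, 9, 11, 12, 16}
Full difference set: {0} ∪ (positive diffs) ∪ (negative diffs).
|A - A| = 1 + 2·11 = 23 (matches direct enumeration: 23).

|A - A| = 23


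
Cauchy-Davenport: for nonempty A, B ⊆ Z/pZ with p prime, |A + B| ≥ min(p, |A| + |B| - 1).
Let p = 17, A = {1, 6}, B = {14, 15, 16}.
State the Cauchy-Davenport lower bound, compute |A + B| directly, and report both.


Cauchy-Davenport: |A + B| ≥ min(p, |A| + |B| - 1) for A, B nonempty in Z/pZ.
|A| = 2, |B| = 3, p = 17.
CD lower bound = min(17, 2 + 3 - 1) = min(17, 4) = 4.
Compute A + B mod 17 directly:
a = 1: 1+14=15, 1+15=16, 1+16=0
a = 6: 6+14=3, 6+15=4, 6+16=5
A + B = {0, 3, 4, 5, 15, 16}, so |A + B| = 6.
Verify: 6 ≥ 4? Yes ✓.

CD lower bound = 4, actual |A + B| = 6.


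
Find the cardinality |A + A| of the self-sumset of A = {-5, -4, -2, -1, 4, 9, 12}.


A + A = {a + a' : a, a' ∈ A}; |A| = 7.
General bounds: 2|A| - 1 ≤ |A + A| ≤ |A|(|A|+1)/2, i.e. 13 ≤ |A + A| ≤ 28.
Lower bound 2|A|-1 is attained iff A is an arithmetic progression.
Enumerate sums a + a' for a ≤ a' (symmetric, so this suffices):
a = -5: -5+-5=-10, -5+-4=-9, -5+-2=-7, -5+-1=-6, -5+4=-1, -5+9=4, -5+12=7
a = -4: -4+-4=-8, -4+-2=-6, -4+-1=-5, -4+4=0, -4+9=5, -4+12=8
a = -2: -2+-2=-4, -2+-1=-3, -2+4=2, -2+9=7, -2+12=10
a = -1: -1+-1=-2, -1+4=3, -1+9=8, -1+12=11
a = 4: 4+4=8, 4+9=13, 4+12=16
a = 9: 9+9=18, 9+12=21
a = 12: 12+12=24
Distinct sums: {-10, -9, -8, -7, -6, -5, -4, -3, -2, -1, 0, 2, 3, 4, 5, 7, 8, 10, 11, 13, 16, 18, 21, 24}
|A + A| = 24

|A + A| = 24


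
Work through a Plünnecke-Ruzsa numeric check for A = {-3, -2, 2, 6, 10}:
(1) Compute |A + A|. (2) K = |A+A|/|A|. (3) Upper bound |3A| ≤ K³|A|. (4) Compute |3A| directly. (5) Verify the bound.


|A| = 5.
Step 1: Compute A + A by enumerating all 25 pairs.
A + A = {-6, -5, -4, -1, 0, 3, 4, 7, 8, 12, 16, 20}, so |A + A| = 12.
Step 2: Doubling constant K = |A + A|/|A| = 12/5 = 12/5 ≈ 2.4000.
Step 3: Plünnecke-Ruzsa gives |3A| ≤ K³·|A| = (2.4000)³ · 5 ≈ 69.1200.
Step 4: Compute 3A = A + A + A directly by enumerating all triples (a,b,c) ∈ A³; |3A| = 22.
Step 5: Check 22 ≤ 69.1200? Yes ✓.

K = 12/5, Plünnecke-Ruzsa bound K³|A| ≈ 69.1200, |3A| = 22, inequality holds.


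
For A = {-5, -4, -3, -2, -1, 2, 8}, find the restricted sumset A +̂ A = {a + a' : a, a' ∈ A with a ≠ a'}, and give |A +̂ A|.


Restricted sumset: A +̂ A = {a + a' : a ∈ A, a' ∈ A, a ≠ a'}.
Equivalently, take A + A and drop any sum 2a that is achievable ONLY as a + a for a ∈ A (i.e. sums representable only with equal summands).
Enumerate pairs (a, a') with a < a' (symmetric, so each unordered pair gives one sum; this covers all a ≠ a'):
  -5 + -4 = -9
  -5 + -3 = -8
  -5 + -2 = -7
  -5 + -1 = -6
  -5 + 2 = -3
  -5 + 8 = 3
  -4 + -3 = -7
  -4 + -2 = -6
  -4 + -1 = -5
  -4 + 2 = -2
  -4 + 8 = 4
  -3 + -2 = -5
  -3 + -1 = -4
  -3 + 2 = -1
  -3 + 8 = 5
  -2 + -1 = -3
  -2 + 2 = 0
  -2 + 8 = 6
  -1 + 2 = 1
  -1 + 8 = 7
  2 + 8 = 10
Collected distinct sums: {-9, -8, -7, -6, -5, -4, -3, -2, -1, 0, 1, 3, 4, 5, 6, 7, 10}
|A +̂ A| = 17
(Reference bound: |A +̂ A| ≥ 2|A| - 3 for |A| ≥ 2, with |A| = 7 giving ≥ 11.)

|A +̂ A| = 17


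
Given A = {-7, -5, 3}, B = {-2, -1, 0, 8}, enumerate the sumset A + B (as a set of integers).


A + B = {a + b : a ∈ A, b ∈ B}.
Enumerate all |A|·|B| = 3·4 = 12 pairs (a, b) and collect distinct sums.
a = -7: -7+-2=-9, -7+-1=-8, -7+0=-7, -7+8=1
a = -5: -5+-2=-7, -5+-1=-6, -5+0=-5, -5+8=3
a = 3: 3+-2=1, 3+-1=2, 3+0=3, 3+8=11
Collecting distinct sums: A + B = {-9, -8, -7, -6, -5, 1, 2, 3, 11}
|A + B| = 9

A + B = {-9, -8, -7, -6, -5, 1, 2, 3, 11}


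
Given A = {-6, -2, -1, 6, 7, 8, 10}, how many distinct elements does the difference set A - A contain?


A - A = {a - a' : a, a' ∈ A}; |A| = 7.
Bounds: 2|A|-1 ≤ |A - A| ≤ |A|² - |A| + 1, i.e. 13 ≤ |A - A| ≤ 43.
Note: 0 ∈ A - A always (from a - a). The set is symmetric: if d ∈ A - A then -d ∈ A - A.
Enumerate nonzero differences d = a - a' with a > a' (then include -d):
Positive differences: {1, 2, 3, 4, 5, 7, 8, 9, 10, 11, 12, 13, 14, 16}
Full difference set: {0} ∪ (positive diffs) ∪ (negative diffs).
|A - A| = 1 + 2·14 = 29 (matches direct enumeration: 29).

|A - A| = 29


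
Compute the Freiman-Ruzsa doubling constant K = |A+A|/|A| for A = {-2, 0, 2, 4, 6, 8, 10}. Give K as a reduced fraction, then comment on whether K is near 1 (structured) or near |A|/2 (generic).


|A| = 7.
Compute A + A by enumerating all 49 pairs.
A + A = {-4, -2, 0, 2, 4, 6, 8, 10, 12, 14, 16, 18, 20}, so |A + A| = 13.
K = |A + A| / |A| = 13/7 (already in lowest terms) ≈ 1.8571.
Reference: AP of size 7 gives K = 13/7 ≈ 1.8571; a fully generic set of size 7 gives K ≈ 4.0000.

|A| = 7, |A + A| = 13, K = 13/7.


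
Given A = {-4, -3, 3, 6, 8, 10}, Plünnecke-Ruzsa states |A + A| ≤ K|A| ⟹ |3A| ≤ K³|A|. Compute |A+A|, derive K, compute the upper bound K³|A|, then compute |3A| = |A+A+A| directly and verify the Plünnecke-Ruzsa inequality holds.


|A| = 6.
Step 1: Compute A + A by enumerating all 36 pairs.
A + A = {-8, -7, -6, -1, 0, 2, 3, 4, 5, 6, 7, 9, 11, 12, 13, 14, 16, 18, 20}, so |A + A| = 19.
Step 2: Doubling constant K = |A + A|/|A| = 19/6 = 19/6 ≈ 3.1667.
Step 3: Plünnecke-Ruzsa gives |3A| ≤ K³·|A| = (3.1667)³ · 6 ≈ 190.5278.
Step 4: Compute 3A = A + A + A directly by enumerating all triples (a,b,c) ∈ A³; |3A| = 37.
Step 5: Check 37 ≤ 190.5278? Yes ✓.

K = 19/6, Plünnecke-Ruzsa bound K³|A| ≈ 190.5278, |3A| = 37, inequality holds.


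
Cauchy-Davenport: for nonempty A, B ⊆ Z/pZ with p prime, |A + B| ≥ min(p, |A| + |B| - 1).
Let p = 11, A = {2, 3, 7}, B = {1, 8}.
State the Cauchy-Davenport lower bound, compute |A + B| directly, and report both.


Cauchy-Davenport: |A + B| ≥ min(p, |A| + |B| - 1) for A, B nonempty in Z/pZ.
|A| = 3, |B| = 2, p = 11.
CD lower bound = min(11, 3 + 2 - 1) = min(11, 4) = 4.
Compute A + B mod 11 directly:
a = 2: 2+1=3, 2+8=10
a = 3: 3+1=4, 3+8=0
a = 7: 7+1=8, 7+8=4
A + B = {0, 3, 4, 8, 10}, so |A + B| = 5.
Verify: 5 ≥ 4? Yes ✓.

CD lower bound = 4, actual |A + B| = 5.


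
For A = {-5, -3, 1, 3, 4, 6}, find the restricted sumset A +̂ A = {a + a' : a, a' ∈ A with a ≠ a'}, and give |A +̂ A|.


Restricted sumset: A +̂ A = {a + a' : a ∈ A, a' ∈ A, a ≠ a'}.
Equivalently, take A + A and drop any sum 2a that is achievable ONLY as a + a for a ∈ A (i.e. sums representable only with equal summands).
Enumerate pairs (a, a') with a < a' (symmetric, so each unordered pair gives one sum; this covers all a ≠ a'):
  -5 + -3 = -8
  -5 + 1 = -4
  -5 + 3 = -2
  -5 + 4 = -1
  -5 + 6 = 1
  -3 + 1 = -2
  -3 + 3 = 0
  -3 + 4 = 1
  -3 + 6 = 3
  1 + 3 = 4
  1 + 4 = 5
  1 + 6 = 7
  3 + 4 = 7
  3 + 6 = 9
  4 + 6 = 10
Collected distinct sums: {-8, -4, -2, -1, 0, 1, 3, 4, 5, 7, 9, 10}
|A +̂ A| = 12
(Reference bound: |A +̂ A| ≥ 2|A| - 3 for |A| ≥ 2, with |A| = 6 giving ≥ 9.)

|A +̂ A| = 12


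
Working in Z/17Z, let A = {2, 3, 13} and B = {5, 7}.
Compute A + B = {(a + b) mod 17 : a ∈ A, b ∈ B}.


Work in Z/17Z: reduce every sum a + b modulo 17.
Enumerate all 6 pairs:
a = 2: 2+5=7, 2+7=9
a = 3: 3+5=8, 3+7=10
a = 13: 13+5=1, 13+7=3
Distinct residues collected: {1, 3, 7, 8, 9, 10}
|A + B| = 6 (out of 17 total residues).

A + B = {1, 3, 7, 8, 9, 10}


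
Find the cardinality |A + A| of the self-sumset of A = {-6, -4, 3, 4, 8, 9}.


A + A = {a + a' : a, a' ∈ A}; |A| = 6.
General bounds: 2|A| - 1 ≤ |A + A| ≤ |A|(|A|+1)/2, i.e. 11 ≤ |A + A| ≤ 21.
Lower bound 2|A|-1 is attained iff A is an arithmetic progression.
Enumerate sums a + a' for a ≤ a' (symmetric, so this suffices):
a = -6: -6+-6=-12, -6+-4=-10, -6+3=-3, -6+4=-2, -6+8=2, -6+9=3
a = -4: -4+-4=-8, -4+3=-1, -4+4=0, -4+8=4, -4+9=5
a = 3: 3+3=6, 3+4=7, 3+8=11, 3+9=12
a = 4: 4+4=8, 4+8=12, 4+9=13
a = 8: 8+8=16, 8+9=17
a = 9: 9+9=18
Distinct sums: {-12, -10, -8, -3, -2, -1, 0, 2, 3, 4, 5, 6, 7, 8, 11, 12, 13, 16, 17, 18}
|A + A| = 20

|A + A| = 20


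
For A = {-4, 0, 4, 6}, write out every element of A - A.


A - A = {a - a' : a, a' ∈ A}.
Compute a - a' for each ordered pair (a, a'):
a = -4: -4--4=0, -4-0=-4, -4-4=-8, -4-6=-10
a = 0: 0--4=4, 0-0=0, 0-4=-4, 0-6=-6
a = 4: 4--4=8, 4-0=4, 4-4=0, 4-6=-2
a = 6: 6--4=10, 6-0=6, 6-4=2, 6-6=0
Collecting distinct values (and noting 0 appears from a-a):
A - A = {-10, -8, -6, -4, -2, 0, 2, 4, 6, 8, 10}
|A - A| = 11

A - A = {-10, -8, -6, -4, -2, 0, 2, 4, 6, 8, 10}


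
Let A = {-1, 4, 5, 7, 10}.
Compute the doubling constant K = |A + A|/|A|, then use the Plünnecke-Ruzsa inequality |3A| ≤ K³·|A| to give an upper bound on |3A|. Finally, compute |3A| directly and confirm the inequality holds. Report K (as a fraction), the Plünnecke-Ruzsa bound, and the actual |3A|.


|A| = 5.
Step 1: Compute A + A by enumerating all 25 pairs.
A + A = {-2, 3, 4, 6, 8, 9, 10, 11, 12, 14, 15, 17, 20}, so |A + A| = 13.
Step 2: Doubling constant K = |A + A|/|A| = 13/5 = 13/5 ≈ 2.6000.
Step 3: Plünnecke-Ruzsa gives |3A| ≤ K³·|A| = (2.6000)³ · 5 ≈ 87.8800.
Step 4: Compute 3A = A + A + A directly by enumerating all triples (a,b,c) ∈ A³; |3A| = 24.
Step 5: Check 24 ≤ 87.8800? Yes ✓.

K = 13/5, Plünnecke-Ruzsa bound K³|A| ≈ 87.8800, |3A| = 24, inequality holds.


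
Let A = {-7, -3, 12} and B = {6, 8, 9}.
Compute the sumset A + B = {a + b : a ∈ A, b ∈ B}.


A + B = {a + b : a ∈ A, b ∈ B}.
Enumerate all |A|·|B| = 3·3 = 9 pairs (a, b) and collect distinct sums.
a = -7: -7+6=-1, -7+8=1, -7+9=2
a = -3: -3+6=3, -3+8=5, -3+9=6
a = 12: 12+6=18, 12+8=20, 12+9=21
Collecting distinct sums: A + B = {-1, 1, 2, 3, 5, 6, 18, 20, 21}
|A + B| = 9

A + B = {-1, 1, 2, 3, 5, 6, 18, 20, 21}


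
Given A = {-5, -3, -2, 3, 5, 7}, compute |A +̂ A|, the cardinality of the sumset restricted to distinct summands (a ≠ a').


Restricted sumset: A +̂ A = {a + a' : a ∈ A, a' ∈ A, a ≠ a'}.
Equivalently, take A + A and drop any sum 2a that is achievable ONLY as a + a for a ∈ A (i.e. sums representable only with equal summands).
Enumerate pairs (a, a') with a < a' (symmetric, so each unordered pair gives one sum; this covers all a ≠ a'):
  -5 + -3 = -8
  -5 + -2 = -7
  -5 + 3 = -2
  -5 + 5 = 0
  -5 + 7 = 2
  -3 + -2 = -5
  -3 + 3 = 0
  -3 + 5 = 2
  -3 + 7 = 4
  -2 + 3 = 1
  -2 + 5 = 3
  -2 + 7 = 5
  3 + 5 = 8
  3 + 7 = 10
  5 + 7 = 12
Collected distinct sums: {-8, -7, -5, -2, 0, 1, 2, 3, 4, 5, 8, 10, 12}
|A +̂ A| = 13
(Reference bound: |A +̂ A| ≥ 2|A| - 3 for |A| ≥ 2, with |A| = 6 giving ≥ 9.)

|A +̂ A| = 13


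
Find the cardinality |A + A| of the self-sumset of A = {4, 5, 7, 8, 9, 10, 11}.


A + A = {a + a' : a, a' ∈ A}; |A| = 7.
General bounds: 2|A| - 1 ≤ |A + A| ≤ |A|(|A|+1)/2, i.e. 13 ≤ |A + A| ≤ 28.
Lower bound 2|A|-1 is attained iff A is an arithmetic progression.
Enumerate sums a + a' for a ≤ a' (symmetric, so this suffices):
a = 4: 4+4=8, 4+5=9, 4+7=11, 4+8=12, 4+9=13, 4+10=14, 4+11=15
a = 5: 5+5=10, 5+7=12, 5+8=13, 5+9=14, 5+10=15, 5+11=16
a = 7: 7+7=14, 7+8=15, 7+9=16, 7+10=17, 7+11=18
a = 8: 8+8=16, 8+9=17, 8+10=18, 8+11=19
a = 9: 9+9=18, 9+10=19, 9+11=20
a = 10: 10+10=20, 10+11=21
a = 11: 11+11=22
Distinct sums: {8, 9, 10, 11, 12, 13, 14, 15, 16, 17, 18, 19, 20, 21, 22}
|A + A| = 15

|A + A| = 15


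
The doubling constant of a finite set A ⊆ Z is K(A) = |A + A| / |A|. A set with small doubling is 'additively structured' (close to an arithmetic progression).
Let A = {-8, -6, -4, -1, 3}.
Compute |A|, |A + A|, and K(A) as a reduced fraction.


|A| = 5.
Compute A + A by enumerating all 25 pairs.
A + A = {-16, -14, -12, -10, -9, -8, -7, -5, -3, -2, -1, 2, 6}, so |A + A| = 13.
K = |A + A| / |A| = 13/5 (already in lowest terms) ≈ 2.6000.
Reference: AP of size 5 gives K = 9/5 ≈ 1.8000; a fully generic set of size 5 gives K ≈ 3.0000.

|A| = 5, |A + A| = 13, K = 13/5.


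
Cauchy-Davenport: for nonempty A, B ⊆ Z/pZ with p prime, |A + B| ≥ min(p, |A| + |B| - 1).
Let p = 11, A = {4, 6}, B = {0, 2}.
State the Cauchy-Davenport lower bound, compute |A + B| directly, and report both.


Cauchy-Davenport: |A + B| ≥ min(p, |A| + |B| - 1) for A, B nonempty in Z/pZ.
|A| = 2, |B| = 2, p = 11.
CD lower bound = min(11, 2 + 2 - 1) = min(11, 3) = 3.
Compute A + B mod 11 directly:
a = 4: 4+0=4, 4+2=6
a = 6: 6+0=6, 6+2=8
A + B = {4, 6, 8}, so |A + B| = 3.
Verify: 3 ≥ 3? Yes ✓.

CD lower bound = 3, actual |A + B| = 3.


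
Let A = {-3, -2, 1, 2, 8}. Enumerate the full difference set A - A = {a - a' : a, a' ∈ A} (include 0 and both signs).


A - A = {a - a' : a, a' ∈ A}.
Compute a - a' for each ordered pair (a, a'):
a = -3: -3--3=0, -3--2=-1, -3-1=-4, -3-2=-5, -3-8=-11
a = -2: -2--3=1, -2--2=0, -2-1=-3, -2-2=-4, -2-8=-10
a = 1: 1--3=4, 1--2=3, 1-1=0, 1-2=-1, 1-8=-7
a = 2: 2--3=5, 2--2=4, 2-1=1, 2-2=0, 2-8=-6
a = 8: 8--3=11, 8--2=10, 8-1=7, 8-2=6, 8-8=0
Collecting distinct values (and noting 0 appears from a-a):
A - A = {-11, -10, -7, -6, -5, -4, -3, -1, 0, 1, 3, 4, 5, 6, 7, 10, 11}
|A - A| = 17

A - A = {-11, -10, -7, -6, -5, -4, -3, -1, 0, 1, 3, 4, 5, 6, 7, 10, 11}


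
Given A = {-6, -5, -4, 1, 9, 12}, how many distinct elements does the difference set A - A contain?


A - A = {a - a' : a, a' ∈ A}; |A| = 6.
Bounds: 2|A|-1 ≤ |A - A| ≤ |A|² - |A| + 1, i.e. 11 ≤ |A - A| ≤ 31.
Note: 0 ∈ A - A always (from a - a). The set is symmetric: if d ∈ A - A then -d ∈ A - A.
Enumerate nonzero differences d = a - a' with a > a' (then include -d):
Positive differences: {1, 2, 3, 5, 6, 7, 8, 11, 13, 14, 15, 16, 17, 18}
Full difference set: {0} ∪ (positive diffs) ∪ (negative diffs).
|A - A| = 1 + 2·14 = 29 (matches direct enumeration: 29).

|A - A| = 29


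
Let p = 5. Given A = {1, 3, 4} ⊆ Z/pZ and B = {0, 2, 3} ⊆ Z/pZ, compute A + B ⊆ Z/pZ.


Work in Z/5Z: reduce every sum a + b modulo 5.
Enumerate all 9 pairs:
a = 1: 1+0=1, 1+2=3, 1+3=4
a = 3: 3+0=3, 3+2=0, 3+3=1
a = 4: 4+0=4, 4+2=1, 4+3=2
Distinct residues collected: {0, 1, 2, 3, 4}
|A + B| = 5 (out of 5 total residues).

A + B = {0, 1, 2, 3, 4}


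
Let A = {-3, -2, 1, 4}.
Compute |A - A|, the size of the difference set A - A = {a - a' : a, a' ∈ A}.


A - A = {a - a' : a, a' ∈ A}; |A| = 4.
Bounds: 2|A|-1 ≤ |A - A| ≤ |A|² - |A| + 1, i.e. 7 ≤ |A - A| ≤ 13.
Note: 0 ∈ A - A always (from a - a). The set is symmetric: if d ∈ A - A then -d ∈ A - A.
Enumerate nonzero differences d = a - a' with a > a' (then include -d):
Positive differences: {1, 3, 4, 6, 7}
Full difference set: {0} ∪ (positive diffs) ∪ (negative diffs).
|A - A| = 1 + 2·5 = 11 (matches direct enumeration: 11).

|A - A| = 11


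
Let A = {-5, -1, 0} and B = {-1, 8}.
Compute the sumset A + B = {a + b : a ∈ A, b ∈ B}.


A + B = {a + b : a ∈ A, b ∈ B}.
Enumerate all |A|·|B| = 3·2 = 6 pairs (a, b) and collect distinct sums.
a = -5: -5+-1=-6, -5+8=3
a = -1: -1+-1=-2, -1+8=7
a = 0: 0+-1=-1, 0+8=8
Collecting distinct sums: A + B = {-6, -2, -1, 3, 7, 8}
|A + B| = 6

A + B = {-6, -2, -1, 3, 7, 8}


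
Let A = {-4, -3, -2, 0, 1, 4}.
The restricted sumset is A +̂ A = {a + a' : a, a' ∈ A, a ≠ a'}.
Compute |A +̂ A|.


Restricted sumset: A +̂ A = {a + a' : a ∈ A, a' ∈ A, a ≠ a'}.
Equivalently, take A + A and drop any sum 2a that is achievable ONLY as a + a for a ∈ A (i.e. sums representable only with equal summands).
Enumerate pairs (a, a') with a < a' (symmetric, so each unordered pair gives one sum; this covers all a ≠ a'):
  -4 + -3 = -7
  -4 + -2 = -6
  -4 + 0 = -4
  -4 + 1 = -3
  -4 + 4 = 0
  -3 + -2 = -5
  -3 + 0 = -3
  -3 + 1 = -2
  -3 + 4 = 1
  -2 + 0 = -2
  -2 + 1 = -1
  -2 + 4 = 2
  0 + 1 = 1
  0 + 4 = 4
  1 + 4 = 5
Collected distinct sums: {-7, -6, -5, -4, -3, -2, -1, 0, 1, 2, 4, 5}
|A +̂ A| = 12
(Reference bound: |A +̂ A| ≥ 2|A| - 3 for |A| ≥ 2, with |A| = 6 giving ≥ 9.)

|A +̂ A| = 12


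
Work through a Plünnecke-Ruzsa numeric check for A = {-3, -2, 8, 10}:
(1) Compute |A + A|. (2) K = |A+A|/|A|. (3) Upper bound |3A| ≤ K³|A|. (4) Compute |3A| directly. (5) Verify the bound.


|A| = 4.
Step 1: Compute A + A by enumerating all 16 pairs.
A + A = {-6, -5, -4, 5, 6, 7, 8, 16, 18, 20}, so |A + A| = 10.
Step 2: Doubling constant K = |A + A|/|A| = 10/4 = 10/4 ≈ 2.5000.
Step 3: Plünnecke-Ruzsa gives |3A| ≤ K³·|A| = (2.5000)³ · 4 ≈ 62.5000.
Step 4: Compute 3A = A + A + A directly by enumerating all triples (a,b,c) ∈ A³; |3A| = 19.
Step 5: Check 19 ≤ 62.5000? Yes ✓.

K = 10/4, Plünnecke-Ruzsa bound K³|A| ≈ 62.5000, |3A| = 19, inequality holds.


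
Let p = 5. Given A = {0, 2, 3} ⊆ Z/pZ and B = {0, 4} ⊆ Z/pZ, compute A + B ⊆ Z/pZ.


Work in Z/5Z: reduce every sum a + b modulo 5.
Enumerate all 6 pairs:
a = 0: 0+0=0, 0+4=4
a = 2: 2+0=2, 2+4=1
a = 3: 3+0=3, 3+4=2
Distinct residues collected: {0, 1, 2, 3, 4}
|A + B| = 5 (out of 5 total residues).

A + B = {0, 1, 2, 3, 4}


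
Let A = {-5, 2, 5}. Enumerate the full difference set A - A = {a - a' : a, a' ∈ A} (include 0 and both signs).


A - A = {a - a' : a, a' ∈ A}.
Compute a - a' for each ordered pair (a, a'):
a = -5: -5--5=0, -5-2=-7, -5-5=-10
a = 2: 2--5=7, 2-2=0, 2-5=-3
a = 5: 5--5=10, 5-2=3, 5-5=0
Collecting distinct values (and noting 0 appears from a-a):
A - A = {-10, -7, -3, 0, 3, 7, 10}
|A - A| = 7

A - A = {-10, -7, -3, 0, 3, 7, 10}


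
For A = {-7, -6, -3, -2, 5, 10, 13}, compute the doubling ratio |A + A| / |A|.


|A| = 7.
Compute A + A by enumerating all 49 pairs.
A + A = {-14, -13, -12, -10, -9, -8, -6, -5, -4, -2, -1, 2, 3, 4, 6, 7, 8, 10, 11, 15, 18, 20, 23, 26}, so |A + A| = 24.
K = |A + A| / |A| = 24/7 (already in lowest terms) ≈ 3.4286.
Reference: AP of size 7 gives K = 13/7 ≈ 1.8571; a fully generic set of size 7 gives K ≈ 4.0000.

|A| = 7, |A + A| = 24, K = 24/7.


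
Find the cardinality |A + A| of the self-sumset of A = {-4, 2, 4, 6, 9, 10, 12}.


A + A = {a + a' : a, a' ∈ A}; |A| = 7.
General bounds: 2|A| - 1 ≤ |A + A| ≤ |A|(|A|+1)/2, i.e. 13 ≤ |A + A| ≤ 28.
Lower bound 2|A|-1 is attained iff A is an arithmetic progression.
Enumerate sums a + a' for a ≤ a' (symmetric, so this suffices):
a = -4: -4+-4=-8, -4+2=-2, -4+4=0, -4+6=2, -4+9=5, -4+10=6, -4+12=8
a = 2: 2+2=4, 2+4=6, 2+6=8, 2+9=11, 2+10=12, 2+12=14
a = 4: 4+4=8, 4+6=10, 4+9=13, 4+10=14, 4+12=16
a = 6: 6+6=12, 6+9=15, 6+10=16, 6+12=18
a = 9: 9+9=18, 9+10=19, 9+12=21
a = 10: 10+10=20, 10+12=22
a = 12: 12+12=24
Distinct sums: {-8, -2, 0, 2, 4, 5, 6, 8, 10, 11, 12, 13, 14, 15, 16, 18, 19, 20, 21, 22, 24}
|A + A| = 21

|A + A| = 21


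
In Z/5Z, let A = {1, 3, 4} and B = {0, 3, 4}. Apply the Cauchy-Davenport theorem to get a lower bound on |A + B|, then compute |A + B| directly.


Cauchy-Davenport: |A + B| ≥ min(p, |A| + |B| - 1) for A, B nonempty in Z/pZ.
|A| = 3, |B| = 3, p = 5.
CD lower bound = min(5, 3 + 3 - 1) = min(5, 5) = 5.
Compute A + B mod 5 directly:
a = 1: 1+0=1, 1+3=4, 1+4=0
a = 3: 3+0=3, 3+3=1, 3+4=2
a = 4: 4+0=4, 4+3=2, 4+4=3
A + B = {0, 1, 2, 3, 4}, so |A + B| = 5.
Verify: 5 ≥ 5? Yes ✓.

CD lower bound = 5, actual |A + B| = 5.


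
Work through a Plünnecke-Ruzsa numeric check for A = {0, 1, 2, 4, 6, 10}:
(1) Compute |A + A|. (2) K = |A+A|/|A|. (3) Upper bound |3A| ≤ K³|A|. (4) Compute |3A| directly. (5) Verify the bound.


|A| = 6.
Step 1: Compute A + A by enumerating all 36 pairs.
A + A = {0, 1, 2, 3, 4, 5, 6, 7, 8, 10, 11, 12, 14, 16, 20}, so |A + A| = 15.
Step 2: Doubling constant K = |A + A|/|A| = 15/6 = 15/6 ≈ 2.5000.
Step 3: Plünnecke-Ruzsa gives |3A| ≤ K³·|A| = (2.5000)³ · 6 ≈ 93.7500.
Step 4: Compute 3A = A + A + A directly by enumerating all triples (a,b,c) ∈ A³; |3A| = 25.
Step 5: Check 25 ≤ 93.7500? Yes ✓.

K = 15/6, Plünnecke-Ruzsa bound K³|A| ≈ 93.7500, |3A| = 25, inequality holds.


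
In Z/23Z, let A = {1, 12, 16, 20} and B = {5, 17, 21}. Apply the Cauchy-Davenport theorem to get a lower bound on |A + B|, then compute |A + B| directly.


Cauchy-Davenport: |A + B| ≥ min(p, |A| + |B| - 1) for A, B nonempty in Z/pZ.
|A| = 4, |B| = 3, p = 23.
CD lower bound = min(23, 4 + 3 - 1) = min(23, 6) = 6.
Compute A + B mod 23 directly:
a = 1: 1+5=6, 1+17=18, 1+21=22
a = 12: 12+5=17, 12+17=6, 12+21=10
a = 16: 16+5=21, 16+17=10, 16+21=14
a = 20: 20+5=2, 20+17=14, 20+21=18
A + B = {2, 6, 10, 14, 17, 18, 21, 22}, so |A + B| = 8.
Verify: 8 ≥ 6? Yes ✓.

CD lower bound = 6, actual |A + B| = 8.


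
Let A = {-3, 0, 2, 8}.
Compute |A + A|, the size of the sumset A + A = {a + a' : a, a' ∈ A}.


A + A = {a + a' : a, a' ∈ A}; |A| = 4.
General bounds: 2|A| - 1 ≤ |A + A| ≤ |A|(|A|+1)/2, i.e. 7 ≤ |A + A| ≤ 10.
Lower bound 2|A|-1 is attained iff A is an arithmetic progression.
Enumerate sums a + a' for a ≤ a' (symmetric, so this suffices):
a = -3: -3+-3=-6, -3+0=-3, -3+2=-1, -3+8=5
a = 0: 0+0=0, 0+2=2, 0+8=8
a = 2: 2+2=4, 2+8=10
a = 8: 8+8=16
Distinct sums: {-6, -3, -1, 0, 2, 4, 5, 8, 10, 16}
|A + A| = 10

|A + A| = 10


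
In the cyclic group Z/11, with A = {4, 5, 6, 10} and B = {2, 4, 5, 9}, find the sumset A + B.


Work in Z/11Z: reduce every sum a + b modulo 11.
Enumerate all 16 pairs:
a = 4: 4+2=6, 4+4=8, 4+5=9, 4+9=2
a = 5: 5+2=7, 5+4=9, 5+5=10, 5+9=3
a = 6: 6+2=8, 6+4=10, 6+5=0, 6+9=4
a = 10: 10+2=1, 10+4=3, 10+5=4, 10+9=8
Distinct residues collected: {0, 1, 2, 3, 4, 6, 7, 8, 9, 10}
|A + B| = 10 (out of 11 total residues).

A + B = {0, 1, 2, 3, 4, 6, 7, 8, 9, 10}


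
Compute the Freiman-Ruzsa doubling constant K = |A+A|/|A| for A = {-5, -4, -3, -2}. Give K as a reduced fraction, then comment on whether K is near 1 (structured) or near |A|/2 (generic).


|A| = 4.
Compute A + A by enumerating all 16 pairs.
A + A = {-10, -9, -8, -7, -6, -5, -4}, so |A + A| = 7.
K = |A + A| / |A| = 7/4 (already in lowest terms) ≈ 1.7500.
Reference: AP of size 4 gives K = 7/4 ≈ 1.7500; a fully generic set of size 4 gives K ≈ 2.5000.

|A| = 4, |A + A| = 7, K = 7/4.


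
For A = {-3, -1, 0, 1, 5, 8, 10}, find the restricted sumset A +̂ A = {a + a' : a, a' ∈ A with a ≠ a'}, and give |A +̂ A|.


Restricted sumset: A +̂ A = {a + a' : a ∈ A, a' ∈ A, a ≠ a'}.
Equivalently, take A + A and drop any sum 2a that is achievable ONLY as a + a for a ∈ A (i.e. sums representable only with equal summands).
Enumerate pairs (a, a') with a < a' (symmetric, so each unordered pair gives one sum; this covers all a ≠ a'):
  -3 + -1 = -4
  -3 + 0 = -3
  -3 + 1 = -2
  -3 + 5 = 2
  -3 + 8 = 5
  -3 + 10 = 7
  -1 + 0 = -1
  -1 + 1 = 0
  -1 + 5 = 4
  -1 + 8 = 7
  -1 + 10 = 9
  0 + 1 = 1
  0 + 5 = 5
  0 + 8 = 8
  0 + 10 = 10
  1 + 5 = 6
  1 + 8 = 9
  1 + 10 = 11
  5 + 8 = 13
  5 + 10 = 15
  8 + 10 = 18
Collected distinct sums: {-4, -3, -2, -1, 0, 1, 2, 4, 5, 6, 7, 8, 9, 10, 11, 13, 15, 18}
|A +̂ A| = 18
(Reference bound: |A +̂ A| ≥ 2|A| - 3 for |A| ≥ 2, with |A| = 7 giving ≥ 11.)

|A +̂ A| = 18


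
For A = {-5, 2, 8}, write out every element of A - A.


A - A = {a - a' : a, a' ∈ A}.
Compute a - a' for each ordered pair (a, a'):
a = -5: -5--5=0, -5-2=-7, -5-8=-13
a = 2: 2--5=7, 2-2=0, 2-8=-6
a = 8: 8--5=13, 8-2=6, 8-8=0
Collecting distinct values (and noting 0 appears from a-a):
A - A = {-13, -7, -6, 0, 6, 7, 13}
|A - A| = 7

A - A = {-13, -7, -6, 0, 6, 7, 13}
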